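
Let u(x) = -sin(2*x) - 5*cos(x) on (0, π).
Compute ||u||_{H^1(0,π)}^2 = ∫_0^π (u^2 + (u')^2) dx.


||u||_{H^1(0,π)}^2 = 80/3 + 55*π/2

u'(x) = 5*sin(x) - 2*cos(2*x).
Expand u² and (u')² and integrate term by term on (0, π), using: for integers n ≥ 1, ∫_0^π sin²(nx) dx = ∫_0^π cos²(nx) dx = π/2; for n ≠ n', ∫_0^π sin(nx)sin(n'x) dx = ∫_0^π cos(nx)cos(n'x) dx = 0; and by product-to-sum, ∫_0^π sin(nx)cos(n'x) dx = ½∫_0^π [sin((n+n')x) + sin((n−n')x)] dx, which is 0 when n+n' is even and 2n/(n²−n'²) when n+n' is odd (it need not vanish on (0, π)).
  u² squared terms: (-1)²·∫sin(2x)² dx = 1·π/2 = π/2;  (-5)²·∫cos(x)² dx = 25·π/2 = 25*π/2.
  u² cross terms: 2·(-1)·(-5)·∫sin(2x)·cos(x) dx = 10·(4/3) = 40/3.
  So ∫_0^π u² dx = π/2 + 25*π/2 + 40/3 = 40/3 + 13*π.
  (u')² squared terms: (-2)²·∫cos(2x)² dx = 4·π/2 = 2*π;  (5)²·∫sin(x)² dx = 25·π/2 = 25*π/2.
  (u')² cross terms: 2·(-2)·(5)·∫cos(2x)·sin(x) dx = -20·(-2/3) = 40/3.
  So ∫_0^π (u')² dx = 2*π + 25*π/2 + 40/3 = 40/3 + 29*π/2.
||u||_{H^1}^2 = (40/3 + 13*π) + (40/3 + 29*π/2) = 80/3 + 55*π/2.


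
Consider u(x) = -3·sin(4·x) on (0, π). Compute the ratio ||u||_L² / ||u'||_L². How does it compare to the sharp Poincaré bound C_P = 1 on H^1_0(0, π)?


||u||_L² / ||u'||_L² = 1/4 < C_P = 1.

u(x) = -3·sin(4·x), so u'(x) = -12*cos(4*x).
Writing u(x) = A·sin(kπx/L) with A = -3 and k = 4, use ∫_0^L sin²(kπx/L) dx = L/2 and ∫_0^L cos²(kπx/L) dx = L/2.
u² = 9·sin²(4·x) and (u')² = 144·cos²(4·x), and each of sin², cos² integrates to L/2 = π/2 over (0, π).
∫_0^π u² dx = 9*π/2, so ||u||_L² = 3*sqrt(2)*sqrt(π)/2.
∫_0^π (u')² dx = 72*π, so ||u'||_L² = 6*sqrt(2)*sqrt(π).
Ratio ||u||_L² / ||u'||_L² = 1/4.
Sharp Poincaré constant on H^1_0(0, π) is C_P = L/π = 1, achieved by sin(x).
This is the k = 4 harmonic; the ratio L/(kπ) is strictly less than C_P = L/π, consistent with the sharp inequality ||u||_L² ≤ C_P ||u'||_L².


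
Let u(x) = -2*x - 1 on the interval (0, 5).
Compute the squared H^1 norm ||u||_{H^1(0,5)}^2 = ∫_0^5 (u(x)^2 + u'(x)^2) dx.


||u||_{H^1}^2 = 725/3

The H^1 norm (squared) on an interval (0, L) is
  ||u||_{H^1}^2 = ∫_0^L u(x)^2 dx + ∫_0^L u'(x)^2 dx.
Compute u'(x) = -2.
Then u(x)^2 = 4*x**2 + 4*x + 1 and u'(x)^2 = 4.
Integrate each monomial from 0 to 5 using ∫_0^5 c·x^n dx = c·5^(n+1)/(n+1):
  ∫_0^5 u(x)^2 dx = ∫_0^5 (4*x^2 + 4*x + 1) dx. Term by term:
    ∫_0^5 4*x^2 dx = 500/3;  ∫_0^5 4*x dx = 50;  ∫_0^5 1 dx = 5.
  Sum: 500/3 + 50 + 5 = 665/3.
  ∫_0^5 u'(x)^2 dx = ∫_0^5 (4) dx. Term by term:
    ∫_0^5 4 dx = 20.
Adding: ||u||_{H^1}^2 = 665/3 + 20 = 725/3.


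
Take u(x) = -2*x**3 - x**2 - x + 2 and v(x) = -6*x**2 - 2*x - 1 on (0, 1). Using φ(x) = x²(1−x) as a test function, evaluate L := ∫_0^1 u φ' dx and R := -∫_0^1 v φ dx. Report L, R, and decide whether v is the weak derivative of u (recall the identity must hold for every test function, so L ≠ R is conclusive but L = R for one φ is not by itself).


LHS = 23/60, RHS = 23/60. Yes, v = u' weakly.

u(x) = -2*x**3 - x**2 - x + 2, classical derivative u'(x) = -6*x**2 - 2*x - 1.
φ(x) = x²(1−x), so φ'(x) = x*(2 - 3*x).
Note φ(0) = φ(1) = 0, so the boundary term u·φ vanishes.
LHS = ∫_0^1 u(x) φ'(x) dx = ∫_0^1 (6*x^5 - x^4 + x^3 - 8*x^2 + 4*x) dx. Term by term:
  ∫_0^1 6*x^5 dx = 1;  ∫_0^1 -x^4 dx = -1/5;  ∫_0^1 x^3 dx = 1/4;
  ∫_0^1 -8*x^2 dx = -8/3;  ∫_0^1 4*x dx = 2.
Sum: 1 − 1/5 + 1/4 − 8/3 + 2 = 23/60.
So LHS = 23/60.
∫_0^1 v(x) φ(x) dx = ∫_0^1 (6*x^5 - 4*x^4 - x^3 - x^2) dx. Term by term:
  ∫_0^1 6*x^5 dx = 1;  ∫_0^1 -4*x^4 dx = -4/5;  ∫_0^1 -x^3 dx = -1/4;
  ∫_0^1 -x^2 dx = -1/3.
Sum: 1 − 4/5 − 1/4 − 1/3 = -23/60.
So RHS = -∫_0^1 v(x) φ(x) dx = 23/60.
LHS = RHS, so the identity holds for this test φ.
Moreover u is smooth here and v(x) = u'(x) = -6*x**2 - 2*x - 1 pointwise, so the identity holds for every test function. Hence v is the weak derivative of u.


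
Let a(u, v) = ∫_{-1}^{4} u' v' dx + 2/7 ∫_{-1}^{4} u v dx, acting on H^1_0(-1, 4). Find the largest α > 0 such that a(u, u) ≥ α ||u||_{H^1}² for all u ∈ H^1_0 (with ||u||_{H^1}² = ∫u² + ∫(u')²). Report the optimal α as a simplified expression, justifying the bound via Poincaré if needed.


α = (50/7 + π^2)/(π^2 + 25)

Coercivity of a(·,·) on H^1_0(-1, 4) means a(u, u) ≥ α ||u||_{H^1}² for every u ∈ H^1_0.
The interval has length L = 5, and Poincaré/coercivity depend only on L. Here a(u, u) = ∫(u')² + (2/7)·∫u².
Here 0 < c = 2/7 < 1. The condition a(u,u) ≥ α||u||_{H^1}² reads (1−α)∫(u')² ≥ (α−c)∫u². Any admissible α is ≤ 1 (rapidly oscillating u have ∫u²/∫(u')² → 0), and α = 1 would force 0 ≥ (1−c)∫u², impossible since c < 1; so 1−α > 0. By the sharp Poincaré inequality on H^1_0 of an interval of length L, ∫(u')² ≥ (π/L)²∫u² with equality for the first sine mode sin(π(x−x₀)/L) (x₀ the left endpoint), so the inequality holds for all u iff (1−α)(π/L)² ≥ α − c, i.e. α ≤ ((π/L)² + c)/((π/L)² + 1) = (1 + c(L/π)²)/(1 + (L/π)²). With (π/L)² = π^2/25 and c = 2/7, the largest admissible constant is α = ((π/L)² + c)/((π/L)² + 1).
Simplifying, α = (50/7 + π^2)/(π^2 + 25).


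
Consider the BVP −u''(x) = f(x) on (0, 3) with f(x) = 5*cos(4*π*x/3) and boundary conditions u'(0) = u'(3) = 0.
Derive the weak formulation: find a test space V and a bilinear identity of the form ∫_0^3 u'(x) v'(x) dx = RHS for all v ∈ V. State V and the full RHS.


V = H^1(0, 3) (no boundary constraint on v; u is determined up to an additive constant); weak form: ∫_0^3 u'v' dx = ∫_0^3 (5*cos(4*π*x/3)) v dx for all v ∈ V.

Multiply both sides by a test function v and integrate from 0 to 3:
  ∫_0^3 −u''(x) v(x) dx = ∫_0^3 f(x) v(x) dx.
Integrate the LHS by parts once:
  ∫_0^3 −u'' v dx = −[u'(x) v(x)]_0^3 + ∫_0^3 u'(x) v'(x) dx.
Thus ∫_0^3 u'(x) v'(x) dx = ∫_0^3 f(x) v(x) dx + [u'(x) v(x)]_0^3.
Choose V so that boundary terms are either known or forced to vanish.
u has homogeneous Neumann: u'(0) = u'(3) = 0. So [u' v]_0^3 = 0·v(3) − 0·v(0) = 0 for any v; take V = H^1(0, 3).
Weak formulation: find u (satisfying any essential BC) such that ∫_0^3 u'(x) v'(x) dx = ∫_0^3 f v dx for all v ∈ V (homogeneous Neumann, so boundary terms vanish).
Substituting f(x) = 5*cos(4*π*x/3), the right-hand side is ∫_0^3 (5*cos(4*π*x/3)) v dx.
Compatibility check (pure Neumann): taking v ≡ 1 ∈ V gives 0 = ∫_0^3 f dx + (0) − (0), i.e. ∫_0^3 f dx must equal u'(0) − u'(3) = 0. Indeed ∫_0^3 (5*cos(4*π*x/3)) dx = 0, so the data are compatible. The solution is then unique only up to an additive constant (fix it e.g. by requiring ∫_0^3 u dx = 0).


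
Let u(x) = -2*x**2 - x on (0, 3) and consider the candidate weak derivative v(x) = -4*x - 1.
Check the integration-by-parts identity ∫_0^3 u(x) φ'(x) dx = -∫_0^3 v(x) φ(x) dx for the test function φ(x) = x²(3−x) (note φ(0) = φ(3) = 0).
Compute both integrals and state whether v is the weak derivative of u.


LHS = 1107/20, RHS = 1107/20. Yes, v = u' weakly.

u(x) = -2*x**2 - x, classical derivative u'(x) = -4*x - 1.
φ(x) = x²(3−x), so φ'(x) = 3*x*(2 - x).
Note φ(0) = φ(3) = 0, so the boundary term u·φ vanishes.
LHS = ∫_0^3 u(x) φ'(x) dx = ∫_0^3 (6*x^4 - 9*x^3 - 6*x^2) dx. Term by term:
  ∫_0^3 6*x^4 dx = 1458/5;  ∫_0^3 -9*x^3 dx = -729/4;  ∫_0^3 -6*x^2 dx = -54.
Sum: 1458/5 − 729/4 − 54 = 1107/20.
So LHS = 1107/20.
∫_0^3 v(x) φ(x) dx = ∫_0^3 (4*x^4 - 11*x^3 - 3*x^2) dx. Term by term:
  ∫_0^3 4*x^4 dx = 972/5;  ∫_0^3 -11*x^3 dx = -891/4;  ∫_0^3 -3*x^2 dx = -27.
Sum: 972/5 − 891/4 − 27 = -1107/20.
So RHS = -∫_0^3 v(x) φ(x) dx = 1107/20.
LHS = RHS, so the identity holds for this test φ.
Moreover u is smooth here and v(x) = u'(x) = -4*x - 1 pointwise, so the identity holds for every test function. Hence v is the weak derivative of u.


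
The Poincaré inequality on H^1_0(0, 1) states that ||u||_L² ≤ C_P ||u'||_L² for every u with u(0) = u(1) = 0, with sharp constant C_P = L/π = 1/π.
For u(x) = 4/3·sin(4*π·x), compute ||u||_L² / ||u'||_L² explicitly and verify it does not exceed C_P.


||u||_L² / ||u'||_L² = 1/(4*π) < C_P = 1/π.

u(x) = 4/3·sin(4*π·x), so u'(x) = 16*π*cos(4*π*x)/3.
Writing u(x) = A·sin(kπx/L) with A = 4/3 and k = 4, use ∫_0^L sin²(kπx/L) dx = L/2 and ∫_0^L cos²(kπx/L) dx = L/2.
u² = 16/9·sin²(4*π·x) and (u')² = 256*π^2/9·cos²(4*π·x), and each of sin², cos² integrates to L/2 = 1/2 over (0, 1).
∫_0^1 u² dx = 8/9, so ||u||_L² = 2*sqrt(2)/3.
∫_0^1 (u')² dx = 128*π^2/9, so ||u'||_L² = 8*sqrt(2)*π/3.
Ratio ||u||_L² / ||u'||_L² = 1/(4*π).
Sharp Poincaré constant on H^1_0(0, 1) is C_P = L/π = 1/π, achieved by sin(π·x).
This is the k = 4 harmonic; the ratio L/(kπ) is strictly less than C_P = L/π, consistent with the sharp inequality ||u||_L² ≤ C_P ||u'||_L².


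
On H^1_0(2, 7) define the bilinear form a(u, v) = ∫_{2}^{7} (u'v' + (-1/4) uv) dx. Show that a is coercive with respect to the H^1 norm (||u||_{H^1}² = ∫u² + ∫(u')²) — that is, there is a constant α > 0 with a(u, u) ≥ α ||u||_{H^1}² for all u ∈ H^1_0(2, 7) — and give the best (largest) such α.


α = (-25/4 + π^2)/(π^2 + 25)

Coercivity of a(·,·) on H^1_0(2, 7) means a(u, u) ≥ α ||u||_{H^1}² for every u ∈ H^1_0.
The interval has length L = 5, and Poincaré/coercivity depend only on L. Here a(u, u) = ∫(u')² + (-1/4)·∫u².
Here c = -1/4 < 0 with |c| < (π/L)² = π^2/25, so coercivity still holds. The condition a(u,u) ≥ α||u||_{H^1}² reads (1−α)∫(u')² ≥ (α−c)∫u². Any admissible α is ≤ 1 (rapidly oscillating u have ∫u²/∫(u')² → 0), and α = 1 would force 0 ≥ (1−c)∫u², impossible since c < 1; so 1−α > 0. By the sharp Poincaré inequality on H^1_0 of an interval of length L, ∫(u')² ≥ (π/L)²∫u² with equality for the first sine mode sin(π(x−x₀)/L) (x₀ the left endpoint), so the inequality holds for all u iff (1−α)(π/L)² ≥ α − c, i.e. α ≤ ((π/L)² + c)/((π/L)² + 1) = (1 + c(L/π)²)/(1 + (L/π)²). (Direct route, valid since c ≤ 0: Poincaré gives c∫u² ≥ c(L/π)²∫(u')², so a(u,u) ≥ (1 + c(L/π)²)∫(u')², while ||u||_{H^1}² ≤ (1 + (L/π)²)∫(u')²; dividing yields the same α.) With (π/L)² = π^2/25 and c = -1/4, the largest admissible constant is α = ((π/L)² + c)/((π/L)² + 1).
Simplifying, α = (-25/4 + π^2)/(π^2 + 25).


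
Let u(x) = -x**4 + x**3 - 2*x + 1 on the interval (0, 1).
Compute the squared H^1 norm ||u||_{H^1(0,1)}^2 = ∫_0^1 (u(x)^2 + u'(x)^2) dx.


||u||_{H^1}^2 = 5531/1260

The H^1 norm (squared) on an interval (0, L) is
  ||u||_{H^1}^2 = ∫_0^L u(x)^2 dx + ∫_0^L u'(x)^2 dx.
Compute u'(x) = -4*x**3 + 3*x**2 - 2.
Then u(x)^2 = x**8 - 2*x**7 + x**6 + 4*x**5 - 6*x**4 + 2*x**3 + 4*x**2 - 4*x + 1 and u'(x)^2 = 16*x**6 - 24*x**5 + 9*x**4 + 16*x**3 - 12*x**2 + 4.
Integrate each monomial from 0 to 1 using ∫_0^1 c·x^n dx = c·1^(n+1)/(n+1):
  ∫_0^1 u(x)^2 dx = ∫_0^1 (x^8 - 2*x^7 + x^6 + 4*x^5 - 6*x^4 + 2*x^3 + 4*x^2 - 4*x + 1) dx. Term by term:
    ∫_0^1 x^8 dx = 1/9;  ∫_0^1 -2*x^7 dx = -1/4;  ∫_0^1 x^6 dx = 1/7;
    ∫_0^1 4*x^5 dx = 2/3;  ∫_0^1 -6*x^4 dx = -6/5;  ∫_0^1 2*x^3 dx = 1/2;
    ∫_0^1 4*x^2 dx = 4/3;  ∫_0^1 -4*x dx = -2;  ∫_0^1 1 dx = 1.
  Sum: 1/9 − 1/4 + 1/7 + 2/3 − 6/5 + 1/2 + 4/3 − 2 + 1 = 383/1260.
  ∫_0^1 u'(x)^2 dx = ∫_0^1 (16*x^6 - 24*x^5 + 9*x^4 + 16*x^3 - 12*x^2 + 4) dx. Term by term:
    ∫_0^1 16*x^6 dx = 16/7;  ∫_0^1 -24*x^5 dx = -4;  ∫_0^1 9*x^4 dx = 9/5;
    ∫_0^1 16*x^3 dx = 4;  ∫_0^1 -12*x^2 dx = -4;  ∫_0^1 4 dx = 4.
  Sum: 16/7 − 4 + 9/5 + 4 − 4 + 4 = 143/35.
Adding: ||u||_{H^1}^2 = 383/1260 + 143/35 = 5531/1260.


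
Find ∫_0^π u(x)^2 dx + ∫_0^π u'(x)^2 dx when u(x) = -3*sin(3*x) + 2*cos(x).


||u||_{H^1(0,π)}^2 = 49*π

u'(x) = -2*sin(x) - 9*cos(3*x).
Expand u² and (u')² and integrate term by term on (0, π), using: for integers n ≥ 1, ∫_0^π sin²(nx) dx = ∫_0^π cos²(nx) dx = π/2; for n ≠ n', ∫_0^π sin(nx)sin(n'x) dx = ∫_0^π cos(nx)cos(n'x) dx = 0; and by product-to-sum, ∫_0^π sin(nx)cos(n'x) dx = ½∫_0^π [sin((n+n')x) + sin((n−n')x)] dx, which is 0 when n+n' is even and 2n/(n²−n'²) when n+n' is odd (it need not vanish on (0, π)).
  u² squared terms: (-3)²·∫sin(3x)² dx = 9·π/2 = 9*π/2;  (2)²·∫cos(x)² dx = 4·π/2 = 2*π.
  u² cross terms: 2·(-3)·(2)·∫sin(3x)·cos(x) dx = -12·(0) = 0.
  So ∫_0^π u² dx = 9*π/2 + 2*π + 0 = 13*π/2.
  (u')² squared terms: (-9)²·∫cos(3x)² dx = 81·π/2 = 81*π/2;  (-2)²·∫sin(x)² dx = 4·π/2 = 2*π.
  (u')² cross terms: 2·(-9)·(-2)·∫cos(3x)·sin(x) dx = 36·(0) = 0.
  So ∫_0^π (u')² dx = 81*π/2 + 2*π + 0 = 85*π/2.
||u||_{H^1}^2 = (13*π/2) + (85*π/2) = 49*π.


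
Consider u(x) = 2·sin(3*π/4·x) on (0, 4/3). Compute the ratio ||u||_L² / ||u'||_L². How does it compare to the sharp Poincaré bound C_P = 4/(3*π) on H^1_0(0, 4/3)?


||u||_L² / ||u'||_L² = 4/(3*π) = C_P.

u(x) = 2·sin(3*π/4·x), so u'(x) = 3*π*cos(3*π*x/4)/2.
Writing u(x) = A·sin(kπx/L) with A = 2 and k = 1, use ∫_0^L sin²(kπx/L) dx = L/2 and ∫_0^L cos²(kπx/L) dx = L/2.
u² = 4·sin²(3*π/4·x) and (u')² = 9*π^2/4·cos²(3*π/4·x), and each of sin², cos² integrates to L/2 = 2/3 over (0, 4/3).
∫_0^4/3 u² dx = 8/3, so ||u||_L² = 2*sqrt(6)/3.
∫_0^4/3 (u')² dx = 3*π^2/2, so ||u'||_L² = sqrt(6)*π/2.
Ratio ||u||_L² / ||u'||_L² = 4/(3*π).
Sharp Poincaré constant on H^1_0(0, 4/3) is C_P = L/π = 4/(3*π), achieved by sin(3*π/4·x).
This is the k = 1 eigenfunction (up to amplitude), so the ratio equals the sharp Poincaré constant exactly.


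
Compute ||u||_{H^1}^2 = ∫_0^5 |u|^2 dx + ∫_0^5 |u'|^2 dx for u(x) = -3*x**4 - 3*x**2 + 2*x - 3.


||u||_{H^1}^2 = 80418290/21

The H^1 norm (squared) on an interval (0, L) is
  ||u||_{H^1}^2 = ∫_0^L u(x)^2 dx + ∫_0^L u'(x)^2 dx.
Compute u'(x) = -12*x**3 - 6*x + 2.
Then u(x)^2 = 9*x**8 + 18*x**6 - 12*x**5 + 27*x**4 - 12*x**3 + 22*x**2 - 12*x + 9 and u'(x)^2 = 144*x**6 + 144*x**4 - 48*x**3 + 36*x**2 - 24*x + 4.
Integrate each monomial from 0 to 5 using ∫_0^5 c·x^n dx = c·5^(n+1)/(n+1):
  ∫_0^5 u(x)^2 dx = ∫_0^5 (9*x^8 + 18*x^6 - 12*x^5 + 27*x^4 - 12*x^3 + 22*x^2 - 12*x + 9) dx. Term by term:
    ∫_0^5 9*x^8 dx = 1953125;  ∫_0^5 18*x^6 dx = 1406250/7;  ∫_0^5 -12*x^5 dx = -31250;
    ∫_0^5 27*x^4 dx = 16875;  ∫_0^5 -12*x^3 dx = -1875;  ∫_0^5 22*x^2 dx = 2750/3;
    ∫_0^5 -12*x dx = -150;  ∫_0^5 9 dx = 45.
  Sum: 1953125 + 1406250/7 − 31250 + 16875 − 1875 + 2750/3 − 150 + 45 = 44910170/21.
  ∫_0^5 u'(x)^2 dx = ∫_0^5 (144*x^6 + 144*x^4 - 48*x^3 + 36*x^2 - 24*x + 4) dx. Term by term:
    ∫_0^5 144*x^6 dx = 11250000/7;  ∫_0^5 144*x^4 dx = 90000;  ∫_0^5 -48*x^3 dx = -7500;
    ∫_0^5 36*x^2 dx = 1500;  ∫_0^5 -24*x dx = -300;  ∫_0^5 4 dx = 20.
  Sum: 11250000/7 + 90000 − 7500 + 1500 − 300 + 20 = 11836040/7.
Adding: ||u||_{H^1}^2 = 44910170/21 + 11836040/7 = 80418290/21.


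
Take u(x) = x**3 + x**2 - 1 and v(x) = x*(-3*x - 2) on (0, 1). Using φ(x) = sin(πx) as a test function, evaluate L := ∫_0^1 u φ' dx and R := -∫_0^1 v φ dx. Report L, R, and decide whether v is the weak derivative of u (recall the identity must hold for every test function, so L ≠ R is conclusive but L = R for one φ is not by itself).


LHS = -5/π + 12/π^3, RHS = -12/π^3 + 5/π. No, v is not the weak derivative of u.

u(x) = x**3 + x**2 - 1, classical derivative u'(x) = 3*x**2 + 2*x.
φ(x) = sin(πx), so φ'(x) = π*cos(π*x).
Note φ(0) = φ(1) = 0, so the boundary term u·φ vanishes.
LHS = ∫_0^1 u(x) φ'(x) dx = ∫_0^1 (π*x^3*cos(π*x) + π*x^2*cos(π*x) - π*cos(π*x)) dx. Term by term:
  ∫_0^1 -π*cos(π*x) dx = 0;  ∫_0^1 π*x^2*cos(π*x) dx = -2/π;  ∫_0^1 π*x^3*cos(π*x) dx = -3/π + 12/π^3.
Sum: 0 − 2/π + -3/π + 12/π^3 = -5/π + 12/π^3.
So LHS = -5/π + 12/π^3.
∫_0^1 v(x) φ(x) dx = ∫_0^1 (-3*x^2*sin(π*x) - 2*x*sin(π*x)) dx. Term by term:
  ∫_0^1 -3*x^2*sin(π*x) dx = -3/π + 12/π^3;  ∫_0^1 -2*x*sin(π*x) dx = -2/π.
Sum: -3/π + 12/π^3 − 2/π = -5/π + 12/π^3.
So RHS = -∫_0^1 v(x) φ(x) dx = -12/π^3 + 5/π.
LHS − RHS = -10/π + 24/π^3 ≠ 0, so the identity fails.
(For a valid weak derivative the identity must hold for EVERY test function, in particular this one. The failure shows v is NOT the weak derivative of u.)
Correct weak derivative would be u'(x) = 3*x**2 + 2*x.


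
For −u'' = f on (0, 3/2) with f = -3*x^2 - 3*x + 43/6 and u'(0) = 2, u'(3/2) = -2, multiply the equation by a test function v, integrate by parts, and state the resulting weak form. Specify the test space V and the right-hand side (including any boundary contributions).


V = H^1(0, 3/2) (v unrestricted at boundary; u is determined up to an additive constant); weak form: ∫_0^3/2 u'v' dx = ∫_0^3/2 (-3*x^2 - 3*x + 43/6) v dx − 2·v(3/2) − 2·v(0) for all v ∈ V.

Multiply both sides by a test function v and integrate from 0 to 3/2:
  ∫_0^3/2 −u''(x) v(x) dx = ∫_0^3/2 f(x) v(x) dx.
Integrate the LHS by parts once:
  ∫_0^3/2 −u'' v dx = −[u'(x) v(x)]_0^3/2 + ∫_0^3/2 u'(x) v'(x) dx.
Thus ∫_0^3/2 u'(x) v'(x) dx = ∫_0^3/2 f(x) v(x) dx + [u'(x) v(x)]_0^3/2.
Choose V so that boundary terms are either known or forced to vanish.
u has inhomogeneous Neumann u'(0) = 2, u'(3/2) = -2. [u' v]_0^3/2 = (-2)·v(3/2) − (2)·v(0) = − 2·v(3/2) − 2·v(0). Take V = H^1(0, 3/2); boundary term becomes part of RHS.
Weak formulation: find u (satisfying any essential BC) such that ∫_0^3/2 u'(x) v'(x) dx = ∫_0^3/2 f v dx − 2·v(3/2) − 2·v(0) for all v ∈ V (Neumann data are natural BCs: they enter the RHS as boundary terms).
Substituting f(x) = -3*x^2 - 3*x + 43/6, the right-hand side is ∫_0^3/2 (-3*x^2 - 3*x + 43/6) v dx − 2·v(3/2) − 2·v(0).
Compatibility check (pure Neumann): taking v ≡ 1 ∈ V gives 0 = ∫_0^3/2 f dx + (-2) − (2), i.e. ∫_0^3/2 f dx must equal u'(0) − u'(3/2) = 4. Indeed ∫_0^3/2 (-3*x^2 - 3*x + 43/6) dx = 4, so the data are compatible. The solution is then unique only up to an additive constant (fix it e.g. by requiring ∫_0^3/2 u dx = 0).


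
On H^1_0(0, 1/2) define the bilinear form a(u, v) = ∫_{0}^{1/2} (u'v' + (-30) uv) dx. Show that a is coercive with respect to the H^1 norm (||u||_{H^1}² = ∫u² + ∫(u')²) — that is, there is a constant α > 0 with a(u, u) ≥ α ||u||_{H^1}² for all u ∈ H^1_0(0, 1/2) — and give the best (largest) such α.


α = 2*(-15 + 2*π^2)/(1 + 4*π^2)

Coercivity of a(·,·) on H^1_0(0, 1/2) means a(u, u) ≥ α ||u||_{H^1}² for every u ∈ H^1_0.
The interval has length L = 1/2, and Poincaré/coercivity depend only on L. Here a(u, u) = ∫(u')² + (-30)·∫u².
Here c = -30 < 0 with |c| < (π/L)² = 4*π^2, so coercivity still holds. The condition a(u,u) ≥ α||u||_{H^1}² reads (1−α)∫(u')² ≥ (α−c)∫u². Any admissible α is ≤ 1 (rapidly oscillating u have ∫u²/∫(u')² → 0), and α = 1 would force 0 ≥ (1−c)∫u², impossible since c < 1; so 1−α > 0. By the sharp Poincaré inequality on H^1_0 of an interval of length L, ∫(u')² ≥ (π/L)²∫u² with equality for the first sine mode sin(π(x−x₀)/L) (x₀ the left endpoint), so the inequality holds for all u iff (1−α)(π/L)² ≥ α − c, i.e. α ≤ ((π/L)² + c)/((π/L)² + 1) = (1 + c(L/π)²)/(1 + (L/π)²). (Direct route, valid since c ≤ 0: Poincaré gives c∫u² ≥ c(L/π)²∫(u')², so a(u,u) ≥ (1 + c(L/π)²)∫(u')², while ||u||_{H^1}² ≤ (1 + (L/π)²)∫(u')²; dividing yields the same α.) With (π/L)² = 4*π^2 and c = -30, the largest admissible constant is α = ((π/L)² + c)/((π/L)² + 1).
Simplifying, α = 2*(-15 + 2*π^2)/(1 + 4*π^2).


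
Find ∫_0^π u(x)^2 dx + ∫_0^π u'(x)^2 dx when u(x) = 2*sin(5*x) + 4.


||u||_{H^1(0,π)}^2 = 32/5 + 68*π

u'(x) = 10*cos(5*x).
Expand u² and (u')² and integrate term by term on (0, π), using: for integers n ≥ 1, ∫_0^π sin²(nx) dx = ∫_0^π cos²(nx) dx = π/2; for n ≠ n', ∫_0^π sin(nx)sin(n'x) dx = ∫_0^π cos(nx)cos(n'x) dx = 0; and by product-to-sum, ∫_0^π sin(nx)cos(n'x) dx = ½∫_0^π [sin((n+n')x) + sin((n−n')x)] dx, which is 0 when n+n' is even and 2n/(n²−n'²) when n+n' is odd (it need not vanish on (0, π)). For the constant mode: ∫_0^π 1 dx = π, ∫_0^π cos(nx) dx = 0, ∫_0^π sin(nx) dx = (1−(−1)^n)/n.
  u² squared terms: (4)²·∫1 dx = 16·π = 16*π;  (2)²·∫sin(5x)² dx = 4·π/2 = 2*π.
  u² cross terms: 2·(4)·(2)·∫1·sin(5x) dx = 16·(2/5) = 32/5.
  So ∫_0^π u² dx = 16*π + 2*π + 32/5 = 32/5 + 18*π.
  (u')² squared terms: (10)²·∫cos(5x)² dx = 100·π/2 = 50*π.
  So ∫_0^π (u')² dx = 50*π.
||u||_{H^1}^2 = (32/5 + 18*π) + (50*π) = 32/5 + 68*π.


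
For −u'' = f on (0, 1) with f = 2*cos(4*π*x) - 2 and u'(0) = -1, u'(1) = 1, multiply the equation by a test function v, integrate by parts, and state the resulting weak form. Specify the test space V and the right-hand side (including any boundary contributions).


V = H^1(0, 1) (v unrestricted at boundary; u is determined up to an additive constant); weak form: ∫_0^1 u'v' dx = ∫_0^1 (2*cos(4*π*x) - 2) v dx + v(1) + v(0) for all v ∈ V.

Multiply both sides by a test function v and integrate from 0 to 1:
  ∫_0^1 −u''(x) v(x) dx = ∫_0^1 f(x) v(x) dx.
Integrate the LHS by parts once:
  ∫_0^1 −u'' v dx = −[u'(x) v(x)]_0^1 + ∫_0^1 u'(x) v'(x) dx.
Thus ∫_0^1 u'(x) v'(x) dx = ∫_0^1 f(x) v(x) dx + [u'(x) v(x)]_0^1.
Choose V so that boundary terms are either known or forced to vanish.
u has inhomogeneous Neumann u'(0) = -1, u'(1) = 1. [u' v]_0^1 = (1)·v(1) − (-1)·v(0) = v(1) + v(0). Take V = H^1(0, 1); boundary term becomes part of RHS.
Weak formulation: find u (satisfying any essential BC) such that ∫_0^1 u'(x) v'(x) dx = ∫_0^1 f v dx + v(1) + v(0) for all v ∈ V (Neumann data are natural BCs: they enter the RHS as boundary terms).
Substituting f(x) = 2*cos(4*π*x) - 2, the right-hand side is ∫_0^1 (2*cos(4*π*x) - 2) v dx + v(1) + v(0).
Compatibility check (pure Neumann): taking v ≡ 1 ∈ V gives 0 = ∫_0^1 f dx + (1) − (-1), i.e. ∫_0^1 f dx must equal u'(0) − u'(1) = -2. Indeed ∫_0^1 (2*cos(4*π*x) - 2) dx = -2, so the data are compatible. The solution is then unique only up to an additive constant (fix it e.g. by requiring ∫_0^1 u dx = 0).


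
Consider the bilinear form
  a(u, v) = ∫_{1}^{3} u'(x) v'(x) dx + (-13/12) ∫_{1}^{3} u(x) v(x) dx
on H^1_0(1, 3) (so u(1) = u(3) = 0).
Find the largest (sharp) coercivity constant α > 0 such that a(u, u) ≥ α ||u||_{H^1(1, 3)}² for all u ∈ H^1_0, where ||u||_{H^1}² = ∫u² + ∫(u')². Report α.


α = (-13/3 + π^2)/(4 + π^2)

Coercivity of a(·,·) on H^1_0(1, 3) means a(u, u) ≥ α ||u||_{H^1}² for every u ∈ H^1_0.
The interval has length L = 2, and Poincaré/coercivity depend only on L. Here a(u, u) = ∫(u')² + (-13/12)·∫u².
Here c = -13/12 < 0 with |c| < (π/L)² = π^2/4, so coercivity still holds. The condition a(u,u) ≥ α||u||_{H^1}² reads (1−α)∫(u')² ≥ (α−c)∫u². Any admissible α is ≤ 1 (rapidly oscillating u have ∫u²/∫(u')² → 0), and α = 1 would force 0 ≥ (1−c)∫u², impossible since c < 1; so 1−α > 0. By the sharp Poincaré inequality on H^1_0 of an interval of length L, ∫(u')² ≥ (π/L)²∫u² with equality for the first sine mode sin(π(x−x₀)/L) (x₀ the left endpoint), so the inequality holds for all u iff (1−α)(π/L)² ≥ α − c, i.e. α ≤ ((π/L)² + c)/((π/L)² + 1) = (1 + c(L/π)²)/(1 + (L/π)²). (Direct route, valid since c ≤ 0: Poincaré gives c∫u² ≥ c(L/π)²∫(u')², so a(u,u) ≥ (1 + c(L/π)²)∫(u')², while ||u||_{H^1}² ≤ (1 + (L/π)²)∫(u')²; dividing yields the same α.) With (π/L)² = π^2/4 and c = -13/12, the largest admissible constant is α = ((π/L)² + c)/((π/L)² + 1).
Simplifying, α = (-13/3 + π^2)/(4 + π^2).


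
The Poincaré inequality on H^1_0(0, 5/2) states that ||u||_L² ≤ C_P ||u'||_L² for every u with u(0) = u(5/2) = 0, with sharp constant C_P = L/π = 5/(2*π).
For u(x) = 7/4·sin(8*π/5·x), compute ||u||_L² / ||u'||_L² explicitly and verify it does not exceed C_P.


||u||_L² / ||u'||_L² = 5/(8*π) < C_P = 5/(2*π).

u(x) = 7/4·sin(8*π/5·x), so u'(x) = 14*π*cos(8*π*x/5)/5.
Writing u(x) = A·sin(kπx/L) with A = 7/4 and k = 4, use ∫_0^L sin²(kπx/L) dx = L/2 and ∫_0^L cos²(kπx/L) dx = L/2.
u² = 49/16·sin²(8*π/5·x) and (u')² = 196*π^2/25·cos²(8*π/5·x), and each of sin², cos² integrates to L/2 = 5/4 over (0, 5/2).
∫_0^5/2 u² dx = 245/64, so ||u||_L² = 7*sqrt(5)/8.
∫_0^5/2 (u')² dx = 49*π^2/5, so ||u'||_L² = 7*sqrt(5)*π/5.
Ratio ||u||_L² / ||u'||_L² = 5/(8*π).
Sharp Poincaré constant on H^1_0(0, 5/2) is C_P = L/π = 5/(2*π), achieved by sin(2*π/5·x).
This is the k = 4 harmonic; the ratio L/(kπ) is strictly less than C_P = L/π, consistent with the sharp inequality ||u||_L² ≤ C_P ||u'||_L².


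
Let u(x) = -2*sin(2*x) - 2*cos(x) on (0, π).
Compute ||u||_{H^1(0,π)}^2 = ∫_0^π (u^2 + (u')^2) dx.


||u||_{H^1(0,π)}^2 = 64/3 + 14*π

u'(x) = 2*sin(x) - 4*cos(2*x).
Expand u² and (u')² and integrate term by term on (0, π), using: for integers n ≥ 1, ∫_0^π sin²(nx) dx = ∫_0^π cos²(nx) dx = π/2; for n ≠ n', ∫_0^π sin(nx)sin(n'x) dx = ∫_0^π cos(nx)cos(n'x) dx = 0; and by product-to-sum, ∫_0^π sin(nx)cos(n'x) dx = ½∫_0^π [sin((n+n')x) + sin((n−n')x)] dx, which is 0 when n+n' is even and 2n/(n²−n'²) when n+n' is odd (it need not vanish on (0, π)).
  u² squared terms: (-2)²·∫cos(x)² dx = 4·π/2 = 2*π;  (-2)²·∫sin(2x)² dx = 4·π/2 = 2*π.
  u² cross terms: 2·(-2)·(-2)·∫cos(x)·sin(2x) dx = 8·(4/3) = 32/3.
  So ∫_0^π u² dx = 2*π + 2*π + 32/3 = 32/3 + 4*π.
  (u')² squared terms: (-4)²·∫cos(2x)² dx = 16·π/2 = 8*π;  (2)²·∫sin(x)² dx = 4·π/2 = 2*π.
  (u')² cross terms: 2·(-4)·(2)·∫cos(2x)·sin(x) dx = -16·(-2/3) = 32/3.
  So ∫_0^π (u')² dx = 8*π + 2*π + 32/3 = 32/3 + 10*π.
||u||_{H^1}^2 = (32/3 + 4*π) + (32/3 + 10*π) = 64/3 + 14*π.


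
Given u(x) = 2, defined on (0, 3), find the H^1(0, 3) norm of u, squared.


||u||_{H^1}^2 = 12

The H^1 norm (squared) on an interval (0, L) is
  ||u||_{H^1}^2 = ∫_0^L u(x)^2 dx + ∫_0^L u'(x)^2 dx.
Compute u'(x) = 0.
Then u(x)^2 = 4 and u'(x)^2 = 0.
Integrate each monomial from 0 to 3 using ∫_0^3 c·x^n dx = c·3^(n+1)/(n+1):
  ∫_0^3 u(x)^2 dx = ∫_0^3 (4) dx. Term by term:
    ∫_0^3 4 dx = 12.
  ∫_0^3 u'(x)^2 dx = ∫_0^3 (0) dx. Term by term:
    ∫_0^3 0 dx = 0.
Adding: ||u||_{H^1}^2 = 12 + 0 = 12.


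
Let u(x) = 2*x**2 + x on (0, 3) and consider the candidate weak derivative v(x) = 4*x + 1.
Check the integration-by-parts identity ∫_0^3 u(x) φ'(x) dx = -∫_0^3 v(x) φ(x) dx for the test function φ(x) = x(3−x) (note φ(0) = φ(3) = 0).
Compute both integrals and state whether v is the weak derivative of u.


LHS = -63/2, RHS = -63/2. Yes, v = u' weakly.

u(x) = 2*x**2 + x, classical derivative u'(x) = 4*x + 1.
φ(x) = x(3−x), so φ'(x) = 3 - 2*x.
Note φ(0) = φ(3) = 0, so the boundary term u·φ vanishes.
LHS = ∫_0^3 u(x) φ'(x) dx = ∫_0^3 (-4*x^3 + 4*x^2 + 3*x) dx. Term by term:
  ∫_0^3 -4*x^3 dx = -81;  ∫_0^3 4*x^2 dx = 36;  ∫_0^3 3*x dx = 27/2.
Sum: -81 + 36 + 27/2 = -63/2.
So LHS = -63/2.
∫_0^3 v(x) φ(x) dx = ∫_0^3 (-4*x^3 + 11*x^2 + 3*x) dx. Term by term:
  ∫_0^3 -4*x^3 dx = -81;  ∫_0^3 11*x^2 dx = 99;  ∫_0^3 3*x dx = 27/2.
Sum: -81 + 99 + 27/2 = 63/2.
So RHS = -∫_0^3 v(x) φ(x) dx = -63/2.
LHS = RHS, so the identity holds for this test φ.
Moreover u is smooth here and v(x) = u'(x) = 4*x + 1 pointwise, so the identity holds for every test function. Hence v is the weak derivative of u.


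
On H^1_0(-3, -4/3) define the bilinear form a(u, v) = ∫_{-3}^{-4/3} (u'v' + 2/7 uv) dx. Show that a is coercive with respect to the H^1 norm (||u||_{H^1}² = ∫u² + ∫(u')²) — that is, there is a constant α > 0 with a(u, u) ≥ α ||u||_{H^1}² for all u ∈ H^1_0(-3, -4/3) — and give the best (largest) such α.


α = (50 + 63*π^2)/(7*(25 + 9*π^2))

Coercivity of a(·,·) on H^1_0(-3, -4/3) means a(u, u) ≥ α ||u||_{H^1}² for every u ∈ H^1_0.
The interval has length L = 5/3, and Poincaré/coercivity depend only on L. Here a(u, u) = ∫(u')² + (2/7)·∫u².
Here 0 < c = 2/7 < 1. The condition a(u,u) ≥ α||u||_{H^1}² reads (1−α)∫(u')² ≥ (α−c)∫u². Any admissible α is ≤ 1 (rapidly oscillating u have ∫u²/∫(u')² → 0), and α = 1 would force 0 ≥ (1−c)∫u², impossible since c < 1; so 1−α > 0. By the sharp Poincaré inequality on H^1_0 of an interval of length L, ∫(u')² ≥ (π/L)²∫u² with equality for the first sine mode sin(π(x−x₀)/L) (x₀ the left endpoint), so the inequality holds for all u iff (1−α)(π/L)² ≥ α − c, i.e. α ≤ ((π/L)² + c)/((π/L)² + 1) = (1 + c(L/π)²)/(1 + (L/π)²). With (π/L)² = 9*π^2/25 and c = 2/7, the largest admissible constant is α = ((π/L)² + c)/((π/L)² + 1).
Simplifying, α = (50 + 63*π^2)/(7*(25 + 9*π^2)).


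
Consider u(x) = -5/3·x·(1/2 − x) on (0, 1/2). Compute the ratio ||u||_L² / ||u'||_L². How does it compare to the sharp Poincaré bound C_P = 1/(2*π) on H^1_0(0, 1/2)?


||u||_L² / ||u'||_L² = sqrt(10)/20 < C_P = 1/(2*π).

u(x) = -5/3·x·(1/2 − x), so u'(x) = 10*x/3 - 5/6.
u(x) = -5/3·x·(1/2 − x) vanishes at x = 0 and x = 1/2, so u ∈ H^1_0(0, 1/2). Differentiate via the product rule and integrate the resulting polynomials term by term.
  ∫_0^1/2 u² dx = ∫_0^1/2 (25*x^4/9 - 25*x^3/9 + 25*x^2/36) dx. Term by term:
    ∫_0^1/2 25*x^4/9 dx = 5/288;  ∫_0^1/2 -25*x^3/9 dx = -25/576;  ∫_0^1/2 25*x^2/36 dx = 25/864.
  Sum: 5/288 − 25/576 + 25/864 = 5/1728.
  ∫_0^1/2 (u')² dx = ∫_0^1/2 (100*x^2/9 - 50*x/9 + 25/36) dx. Term by term:
    ∫_0^1/2 100*x^2/9 dx = 25/54;  ∫_0^1/2 -50*x/9 dx = -25/36;  ∫_0^1/2 25/36 dx = 25/72.
  Sum: 25/54 − 25/36 + 25/72 = 25/216.
∫_0^1/2 u² dx = 5/1728, so ||u||_L² = sqrt(15)/72.
∫_0^1/2 (u')² dx = 25/216, so ||u'||_L² = 5*sqrt(6)/36.
Ratio ||u||_L² / ||u'||_L² = sqrt(10)/20.
Sharp Poincaré constant on H^1_0(0, 1/2) is C_P = L/π = 1/(2*π), achieved by sin(2*π·x).
A polynomial bump cannot attain the sharp Poincaré constant (only the first sine eigenfunction does), so the ratio is strictly less than C_P, consistent with ||u||_L² ≤ C_P ||u'||_L².


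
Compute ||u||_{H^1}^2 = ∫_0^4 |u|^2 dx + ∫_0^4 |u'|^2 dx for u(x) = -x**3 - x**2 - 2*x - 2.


||u||_{H^1}^2 = 895136/105

The H^1 norm (squared) on an interval (0, L) is
  ||u||_{H^1}^2 = ∫_0^L u(x)^2 dx + ∫_0^L u'(x)^2 dx.
Compute u'(x) = -3*x**2 - 2*x - 2.
Then u(x)^2 = x**6 + 2*x**5 + 5*x**4 + 8*x**3 + 8*x**2 + 8*x + 4 and u'(x)^2 = 9*x**4 + 12*x**3 + 16*x**2 + 8*x + 4.
Integrate each monomial from 0 to 4 using ∫_0^4 c·x^n dx = c·4^(n+1)/(n+1):
  ∫_0^4 u(x)^2 dx = ∫_0^4 (x^6 + 2*x^5 + 5*x^4 + 8*x^3 + 8*x^2 + 8*x + 4) dx. Term by term:
    ∫_0^4 x^6 dx = 16384/7;  ∫_0^4 2*x^5 dx = 4096/3;  ∫_0^4 5*x^4 dx = 1024;
    ∫_0^4 8*x^3 dx = 512;  ∫_0^4 8*x^2 dx = 512/3;  ∫_0^4 8*x dx = 64;
    ∫_0^4 4 dx = 16.
  Sum: 16384/7 + 4096/3 + 1024 + 512 + 512/3 + 64 + 16 = 38448/7.
  ∫_0^4 u'(x)^2 dx = ∫_0^4 (9*x^4 + 12*x^3 + 16*x^2 + 8*x + 4) dx. Term by term:
    ∫_0^4 9*x^4 dx = 9216/5;  ∫_0^4 12*x^3 dx = 768;  ∫_0^4 16*x^2 dx = 1024/3;
    ∫_0^4 8*x dx = 64;  ∫_0^4 4 dx = 16.
  Sum: 9216/5 + 768 + 1024/3 + 64 + 16 = 45488/15.
Adding: ||u||_{H^1}^2 = 38448/7 + 45488/15 = 895136/105.


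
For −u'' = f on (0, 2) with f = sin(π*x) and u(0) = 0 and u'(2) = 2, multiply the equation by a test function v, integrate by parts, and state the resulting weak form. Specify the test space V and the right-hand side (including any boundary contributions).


V = {v ∈ H^1(0, 2) : v(0) = 0} (test functions vanish at x = 0 where u is specified); weak form: ∫_0^2 u'v' dx = ∫_0^2 (sin(π*x)) v dx + 2·v(2) for all v ∈ V.

Multiply both sides by a test function v and integrate from 0 to 2:
  ∫_0^2 −u''(x) v(x) dx = ∫_0^2 f(x) v(x) dx.
Integrate the LHS by parts once:
  ∫_0^2 −u'' v dx = −[u'(x) v(x)]_0^2 + ∫_0^2 u'(x) v'(x) dx.
Thus ∫_0^2 u'(x) v'(x) dx = ∫_0^2 f(x) v(x) dx + [u'(x) v(x)]_0^2.
Choose V so that boundary terms are either known or forced to vanish.
Mixed BC: u(0) = 0 (Dirichlet) and u'(2) = 2 (Neumann). Define V = {v ∈ H^1(0, 2) : v(0) = 0}. Then [u' v]_0^2 = u'(2)·v(2) − u'(0)·0 = 2·v(2).
Weak formulation: find u (satisfying any essential BC) such that ∫_0^2 u'(x) v'(x) dx = ∫_0^2 f v dx + 2·v(2) for all v ∈ V (Dirichlet at 0 absorbed into V; Neumann datum at x = 2 contributes the boundary term).
Substituting f(x) = sin(π*x), the right-hand side is ∫_0^2 (sin(π*x)) v dx + 2·v(2).


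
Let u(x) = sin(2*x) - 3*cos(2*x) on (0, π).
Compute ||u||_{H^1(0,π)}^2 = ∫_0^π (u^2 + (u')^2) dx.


||u||_{H^1(0,π)}^2 = 25*π

u'(x) = 6*sin(2*x) + 2*cos(2*x).
Expand u² and (u')² and integrate term by term on (0, π), using: for integers n ≥ 1, ∫_0^π sin²(nx) dx = ∫_0^π cos²(nx) dx = π/2; for n ≠ n', ∫_0^π sin(nx)sin(n'x) dx = ∫_0^π cos(nx)cos(n'x) dx = 0; and by product-to-sum, ∫_0^π sin(nx)cos(n'x) dx = ½∫_0^π [sin((n+n')x) + sin((n−n')x)] dx, which is 0 when n+n' is even and 2n/(n²−n'²) when n+n' is odd (it need not vanish on (0, π)).
  u² squared terms: (-3)²·∫cos(2x)² dx = 9·π/2 = 9*π/2;  (1)²·∫sin(2x)² dx = 1·π/2 = π/2.
  u² cross terms: 2·(-3)·(1)·∫cos(2x)·sin(2x) dx = -6·(0) = 0.
  So ∫_0^π u² dx = 9*π/2 + π/2 + 0 = 5*π.
  (u')² squared terms: (2)²·∫cos(2x)² dx = 4·π/2 = 2*π;  (6)²·∫sin(2x)² dx = 36·π/2 = 18*π.
  (u')² cross terms: 2·(2)·(6)·∫cos(2x)·sin(2x) dx = 24·(0) = 0.
  So ∫_0^π (u')² dx = 2*π + 18*π + 0 = 20*π.
||u||_{H^1}^2 = (5*π) + (20*π) = 25*π.


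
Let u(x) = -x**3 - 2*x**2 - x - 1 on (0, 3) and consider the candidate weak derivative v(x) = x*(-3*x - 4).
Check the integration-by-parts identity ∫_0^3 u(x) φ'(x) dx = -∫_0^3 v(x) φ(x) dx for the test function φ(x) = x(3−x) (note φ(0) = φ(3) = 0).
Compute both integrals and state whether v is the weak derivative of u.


LHS = 1359/20, RHS = 1269/20. No, v is not the weak derivative of u.

u(x) = -x**3 - 2*x**2 - x - 1, classical derivative u'(x) = -3*x**2 - 4*x - 1.
φ(x) = x(3−x), so φ'(x) = 3 - 2*x.
Note φ(0) = φ(3) = 0, so the boundary term u·φ vanishes.
LHS = ∫_0^3 u(x) φ'(x) dx = ∫_0^3 (2*x^4 + x^3 - 4*x^2 - x - 3) dx. Term by term:
  ∫_0^3 2*x^4 dx = 486/5;  ∫_0^3 x^3 dx = 81/4;  ∫_0^3 -4*x^2 dx = -36;
  ∫_0^3 -x dx = -9/2;  ∫_0^3 -3 dx = -9.
Sum: 486/5 + 81/4 − 36 − 9/2 − 9 = 1359/20.
So LHS = 1359/20.
∫_0^3 v(x) φ(x) dx = ∫_0^3 (3*x^4 - 5*x^3 - 12*x^2) dx. Term by term:
  ∫_0^3 3*x^4 dx = 729/5;  ∫_0^3 -5*x^3 dx = -405/4;  ∫_0^3 -12*x^2 dx = -108.
Sum: 729/5 − 405/4 − 108 = -1269/20.
So RHS = -∫_0^3 v(x) φ(x) dx = 1269/20.
LHS − RHS = 9/2 ≠ 0, so the identity fails.
(For a valid weak derivative the identity must hold for EVERY test function, in particular this one. The failure shows v is NOT the weak derivative of u.)
Correct weak derivative would be u'(x) = -3*x**2 - 4*x - 1.


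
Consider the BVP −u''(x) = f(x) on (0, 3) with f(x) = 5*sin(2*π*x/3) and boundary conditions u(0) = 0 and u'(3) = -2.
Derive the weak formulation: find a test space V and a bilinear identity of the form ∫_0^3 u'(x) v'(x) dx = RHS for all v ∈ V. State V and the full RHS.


V = {v ∈ H^1(0, 3) : v(0) = 0} (test functions vanish at x = 0 where u is specified); weak form: ∫_0^3 u'v' dx = ∫_0^3 (5*sin(2*π*x/3)) v dx − 2·v(3) for all v ∈ V.

Multiply both sides by a test function v and integrate from 0 to 3:
  ∫_0^3 −u''(x) v(x) dx = ∫_0^3 f(x) v(x) dx.
Integrate the LHS by parts once:
  ∫_0^3 −u'' v dx = −[u'(x) v(x)]_0^3 + ∫_0^3 u'(x) v'(x) dx.
Thus ∫_0^3 u'(x) v'(x) dx = ∫_0^3 f(x) v(x) dx + [u'(x) v(x)]_0^3.
Choose V so that boundary terms are either known or forced to vanish.
Mixed BC: u(0) = 0 (Dirichlet) and u'(3) = -2 (Neumann). Define V = {v ∈ H^1(0, 3) : v(0) = 0}. Then [u' v]_0^3 = u'(3)·v(3) − u'(0)·0 = − 2·v(3).
Weak formulation: find u (satisfying any essential BC) such that ∫_0^3 u'(x) v'(x) dx = ∫_0^3 f v dx − 2·v(3) for all v ∈ V (Dirichlet at 0 absorbed into V; Neumann datum at x = 3 contributes the boundary term).
Substituting f(x) = 5*sin(2*π*x/3), the right-hand side is ∫_0^3 (5*sin(2*π*x/3)) v dx − 2·v(3).


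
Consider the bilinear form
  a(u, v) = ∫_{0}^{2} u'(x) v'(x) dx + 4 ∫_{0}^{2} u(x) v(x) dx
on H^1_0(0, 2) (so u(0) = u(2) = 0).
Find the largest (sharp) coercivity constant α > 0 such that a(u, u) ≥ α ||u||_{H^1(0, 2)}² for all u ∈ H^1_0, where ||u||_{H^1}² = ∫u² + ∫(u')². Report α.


α = 1

Coercivity of a(·,·) on H^1_0(0, 2) means a(u, u) ≥ α ||u||_{H^1}² for every u ∈ H^1_0.
The interval has length L = 2, and Poincaré/coercivity depend only on L. Here a(u, u) = ∫(u')² + (4)·∫u².
Here c = 4 ≥ 1, so a(u,u) = ∫(u')² + c∫u² ≥ ∫(u')² + ∫u² = ||u||_{H^1}², i.e. α = 1 works. No larger α is possible: a(u,u) ≥ α||u||_{H^1}² means (1−α)∫(u')² ≥ (α−c)∫u², and for the modes u_n = sin(nπ(x−x₀)/L) (x₀ the left endpoint) one has ∫u_n²/∫(u_n')² = (L/(nπ))² → 0, so a(u_n,u_n)/||u_n||_{H^1}² → 1. Hence the optimal constant is α = 1.
Therefore α = 1.


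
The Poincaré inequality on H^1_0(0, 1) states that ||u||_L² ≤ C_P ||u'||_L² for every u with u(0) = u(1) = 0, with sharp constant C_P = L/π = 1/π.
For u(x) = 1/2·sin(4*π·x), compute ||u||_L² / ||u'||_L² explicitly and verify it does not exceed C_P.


||u||_L² / ||u'||_L² = 1/(4*π) < C_P = 1/π.

u(x) = 1/2·sin(4*π·x), so u'(x) = 2*π*cos(4*π*x).
Writing u(x) = A·sin(kπx/L) with A = 1/2 and k = 4, use ∫_0^L sin²(kπx/L) dx = L/2 and ∫_0^L cos²(kπx/L) dx = L/2.
u² = 1/4·sin²(4*π·x) and (u')² = 4*π^2·cos²(4*π·x), and each of sin², cos² integrates to L/2 = 1/2 over (0, 1).
∫_0^1 u² dx = 1/8, so ||u||_L² = sqrt(2)/4.
∫_0^1 (u')² dx = 2*π^2, so ||u'||_L² = sqrt(2)*π.
Ratio ||u||_L² / ||u'||_L² = 1/(4*π).
Sharp Poincaré constant on H^1_0(0, 1) is C_P = L/π = 1/π, achieved by sin(π·x).
This is the k = 4 harmonic; the ratio L/(kπ) is strictly less than C_P = L/π, consistent with the sharp inequality ||u||_L² ≤ C_P ||u'||_L².


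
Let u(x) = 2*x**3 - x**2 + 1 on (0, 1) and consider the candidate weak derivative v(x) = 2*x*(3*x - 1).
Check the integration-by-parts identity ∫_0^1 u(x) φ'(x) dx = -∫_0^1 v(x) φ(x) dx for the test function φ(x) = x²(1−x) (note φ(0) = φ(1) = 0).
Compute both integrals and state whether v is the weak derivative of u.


LHS = -1/10, RHS = -1/10. Yes, v = u' weakly.

u(x) = 2*x**3 - x**2 + 1, classical derivative u'(x) = 6*x**2 - 2*x.
φ(x) = x²(1−x), so φ'(x) = x*(2 - 3*x).
Note φ(0) = φ(1) = 0, so the boundary term u·φ vanishes.
LHS = ∫_0^1 u(x) φ'(x) dx = ∫_0^1 (-6*x^5 + 7*x^4 - 2*x^3 - 3*x^2 + 2*x) dx. Term by term:
  ∫_0^1 -6*x^5 dx = -1;  ∫_0^1 7*x^4 dx = 7/5;  ∫_0^1 -2*x^3 dx = -1/2;
  ∫_0^1 -3*x^2 dx = -1;  ∫_0^1 2*x dx = 1.
Sum: -1 + 7/5 − 1/2 − 1 + 1 = -1/10.
So LHS = -1/10.
∫_0^1 v(x) φ(x) dx = ∫_0^1 (-6*x^5 + 8*x^4 - 2*x^3) dx. Term by term:
  ∫_0^1 -6*x^5 dx = -1;  ∫_0^1 8*x^4 dx = 8/5;  ∫_0^1 -2*x^3 dx = -1/2.
Sum: -1 + 8/5 − 1/2 = 1/10.
So RHS = -∫_0^1 v(x) φ(x) dx = -1/10.
LHS = RHS, so the identity holds for this test φ.
Moreover u is smooth here and v(x) = u'(x) = 6*x**2 - 2*x pointwise, so the identity holds for every test function. Hence v is the weak derivative of u.


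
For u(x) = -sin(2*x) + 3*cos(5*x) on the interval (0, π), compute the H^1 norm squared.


||u||_{H^1(0,π)}^2 = 208/7 + 239*π/2

u'(x) = -15*sin(5*x) - 2*cos(2*x).
Expand u² and (u')² and integrate term by term on (0, π), using: for integers n ≥ 1, ∫_0^π sin²(nx) dx = ∫_0^π cos²(nx) dx = π/2; for n ≠ n', ∫_0^π sin(nx)sin(n'x) dx = ∫_0^π cos(nx)cos(n'x) dx = 0; and by product-to-sum, ∫_0^π sin(nx)cos(n'x) dx = ½∫_0^π [sin((n+n')x) + sin((n−n')x)] dx, which is 0 when n+n' is even and 2n/(n²−n'²) when n+n' is odd (it need not vanish on (0, π)).
  u² squared terms: (-1)²·∫sin(2x)² dx = 1·π/2 = π/2;  (3)²·∫cos(5x)² dx = 9·π/2 = 9*π/2.
  u² cross terms: 2·(-1)·(3)·∫sin(2x)·cos(5x) dx = -6·(-4/21) = 8/7.
  So ∫_0^π u² dx = π/2 + 9*π/2 + 8/7 = 8/7 + 5*π.
  (u')² squared terms: (-15)²·∫sin(5x)² dx = 225·π/2 = 225*π/2;  (-2)²·∫cos(2x)² dx = 4·π/2 = 2*π.
  (u')² cross terms: 2·(-15)·(-2)·∫sin(5x)·cos(2x) dx = 60·(10/21) = 200/7.
  So ∫_0^π (u')² dx = 225*π/2 + 2*π + 200/7 = 200/7 + 229*π/2.
||u||_{H^1}^2 = (8/7 + 5*π) + (200/7 + 229*π/2) = 208/7 + 239*π/2.
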